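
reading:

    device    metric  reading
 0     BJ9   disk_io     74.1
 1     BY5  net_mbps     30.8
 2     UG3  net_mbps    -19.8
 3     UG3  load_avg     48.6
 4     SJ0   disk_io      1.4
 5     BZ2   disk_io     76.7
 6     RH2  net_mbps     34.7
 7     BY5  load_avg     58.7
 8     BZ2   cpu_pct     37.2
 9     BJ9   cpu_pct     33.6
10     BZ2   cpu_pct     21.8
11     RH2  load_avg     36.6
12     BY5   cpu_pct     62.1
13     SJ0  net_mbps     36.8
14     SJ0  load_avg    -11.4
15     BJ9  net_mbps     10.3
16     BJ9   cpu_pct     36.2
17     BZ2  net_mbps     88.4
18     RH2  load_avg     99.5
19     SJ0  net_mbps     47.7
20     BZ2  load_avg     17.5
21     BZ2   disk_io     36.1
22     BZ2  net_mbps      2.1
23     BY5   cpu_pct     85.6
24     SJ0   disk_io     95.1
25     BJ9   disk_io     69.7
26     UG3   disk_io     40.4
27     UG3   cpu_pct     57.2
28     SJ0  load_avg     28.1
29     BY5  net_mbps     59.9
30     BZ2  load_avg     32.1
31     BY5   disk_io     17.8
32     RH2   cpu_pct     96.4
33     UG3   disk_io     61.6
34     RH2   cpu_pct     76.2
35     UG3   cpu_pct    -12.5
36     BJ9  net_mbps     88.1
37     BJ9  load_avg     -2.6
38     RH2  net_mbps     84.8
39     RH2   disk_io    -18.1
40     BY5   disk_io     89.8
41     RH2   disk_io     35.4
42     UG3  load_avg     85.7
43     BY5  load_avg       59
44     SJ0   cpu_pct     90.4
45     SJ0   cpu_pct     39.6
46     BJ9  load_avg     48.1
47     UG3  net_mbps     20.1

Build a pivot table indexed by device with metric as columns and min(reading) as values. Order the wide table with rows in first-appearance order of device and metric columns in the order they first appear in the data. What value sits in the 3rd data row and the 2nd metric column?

With rows in first-appearance order of device, row 3 is device=UG3. metric columns in first-appearance order: disk_io, net_mbps, load_avg, cpu_pct; column 2 is net_mbps.
Long rows with device=UG3, metric=net_mbps: min(-19.8, 20.1) = -19.8.

-19.8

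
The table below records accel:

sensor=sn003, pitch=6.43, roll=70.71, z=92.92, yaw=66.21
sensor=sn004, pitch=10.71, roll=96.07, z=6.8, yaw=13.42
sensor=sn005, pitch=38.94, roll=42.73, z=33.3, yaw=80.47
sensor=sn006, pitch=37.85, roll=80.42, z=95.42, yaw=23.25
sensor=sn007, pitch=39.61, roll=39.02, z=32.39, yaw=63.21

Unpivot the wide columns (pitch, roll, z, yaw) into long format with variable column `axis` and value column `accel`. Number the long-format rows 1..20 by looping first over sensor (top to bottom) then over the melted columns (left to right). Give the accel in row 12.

20 rows total (5 × 4). Row 12: index ⌊(12-1)/4⌋ = 2 into sensor → sn005; (12-1) mod 4 = 3 into the melted columns → yaw.
So row 12 is (sn005, yaw, 80.47); accel = 80.47.

80.47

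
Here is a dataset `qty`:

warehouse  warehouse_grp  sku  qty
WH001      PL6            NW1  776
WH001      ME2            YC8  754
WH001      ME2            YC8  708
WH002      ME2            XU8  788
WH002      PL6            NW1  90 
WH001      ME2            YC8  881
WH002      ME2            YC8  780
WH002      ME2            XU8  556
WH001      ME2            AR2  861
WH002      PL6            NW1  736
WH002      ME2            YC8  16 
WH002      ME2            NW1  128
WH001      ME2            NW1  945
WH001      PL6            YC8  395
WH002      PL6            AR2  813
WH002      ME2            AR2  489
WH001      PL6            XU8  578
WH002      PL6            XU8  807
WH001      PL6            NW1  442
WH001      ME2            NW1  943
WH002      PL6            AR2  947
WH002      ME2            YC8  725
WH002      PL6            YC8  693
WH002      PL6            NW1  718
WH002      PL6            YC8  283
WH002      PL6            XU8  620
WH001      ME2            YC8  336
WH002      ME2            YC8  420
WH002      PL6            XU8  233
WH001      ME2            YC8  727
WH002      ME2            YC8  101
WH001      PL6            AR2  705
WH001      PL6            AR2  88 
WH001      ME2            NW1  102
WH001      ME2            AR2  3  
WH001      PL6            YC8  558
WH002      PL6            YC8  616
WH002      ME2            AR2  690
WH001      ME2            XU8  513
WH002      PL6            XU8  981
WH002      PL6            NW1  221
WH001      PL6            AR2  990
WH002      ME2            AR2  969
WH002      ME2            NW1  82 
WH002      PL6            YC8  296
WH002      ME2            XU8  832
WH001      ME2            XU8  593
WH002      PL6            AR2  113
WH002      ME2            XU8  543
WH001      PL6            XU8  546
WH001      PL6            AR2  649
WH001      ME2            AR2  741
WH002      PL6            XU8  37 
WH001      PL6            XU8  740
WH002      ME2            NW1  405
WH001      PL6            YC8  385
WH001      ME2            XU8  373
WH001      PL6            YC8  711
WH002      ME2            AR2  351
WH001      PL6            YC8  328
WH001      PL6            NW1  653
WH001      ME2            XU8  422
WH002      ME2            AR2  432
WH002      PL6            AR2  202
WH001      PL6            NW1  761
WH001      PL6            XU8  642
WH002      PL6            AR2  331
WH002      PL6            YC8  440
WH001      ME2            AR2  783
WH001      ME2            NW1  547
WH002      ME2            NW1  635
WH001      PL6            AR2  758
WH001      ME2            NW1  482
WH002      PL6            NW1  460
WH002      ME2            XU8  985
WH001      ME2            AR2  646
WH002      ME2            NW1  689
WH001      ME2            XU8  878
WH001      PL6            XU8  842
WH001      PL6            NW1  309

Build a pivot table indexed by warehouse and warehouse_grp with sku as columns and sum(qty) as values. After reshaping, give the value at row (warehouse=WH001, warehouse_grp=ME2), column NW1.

3019

Rows with warehouse=WH001, warehouse_grp=ME2 and sku=NW1: qty values are 945, 943, 102, 547, 482.
945 + 943 + 102 + 547 + 482 = 3019.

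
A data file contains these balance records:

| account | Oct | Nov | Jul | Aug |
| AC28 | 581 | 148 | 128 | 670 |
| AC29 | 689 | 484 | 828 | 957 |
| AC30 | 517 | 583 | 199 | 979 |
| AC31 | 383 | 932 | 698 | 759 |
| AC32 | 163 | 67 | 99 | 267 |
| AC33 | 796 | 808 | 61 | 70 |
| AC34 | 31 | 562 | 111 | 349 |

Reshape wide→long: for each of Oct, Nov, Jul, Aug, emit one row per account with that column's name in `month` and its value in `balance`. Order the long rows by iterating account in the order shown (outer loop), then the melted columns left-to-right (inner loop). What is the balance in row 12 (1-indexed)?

28 rows total (7 × 4). Row 12: index ⌊(12-1)/4⌋ = 2 into account → AC30; (12-1) mod 4 = 3 into the melted columns → Aug.
So row 12 is (AC30, Aug, 979); balance = 979.

979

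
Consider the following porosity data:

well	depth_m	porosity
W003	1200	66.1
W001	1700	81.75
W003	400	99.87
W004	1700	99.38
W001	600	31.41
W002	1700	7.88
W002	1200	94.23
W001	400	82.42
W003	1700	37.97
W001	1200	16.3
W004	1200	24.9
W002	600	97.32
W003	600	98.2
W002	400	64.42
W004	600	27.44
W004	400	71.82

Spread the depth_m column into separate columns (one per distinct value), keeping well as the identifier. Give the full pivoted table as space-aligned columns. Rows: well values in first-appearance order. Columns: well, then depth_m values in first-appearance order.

well  1200   1700   400    600  
W003  66.1   37.97  99.87  98.2 
W001  16.3   81.75  82.42  31.41
W004  24.9   99.38  71.82  27.44
W002  94.23  7.88   64.42  97.32

Columns: well plus the 4 distinct depth_m values (1200, 1700, 400, 600).
For example, row W003 column 1200 takes porosity=66.1 from the long row (W003, 1200).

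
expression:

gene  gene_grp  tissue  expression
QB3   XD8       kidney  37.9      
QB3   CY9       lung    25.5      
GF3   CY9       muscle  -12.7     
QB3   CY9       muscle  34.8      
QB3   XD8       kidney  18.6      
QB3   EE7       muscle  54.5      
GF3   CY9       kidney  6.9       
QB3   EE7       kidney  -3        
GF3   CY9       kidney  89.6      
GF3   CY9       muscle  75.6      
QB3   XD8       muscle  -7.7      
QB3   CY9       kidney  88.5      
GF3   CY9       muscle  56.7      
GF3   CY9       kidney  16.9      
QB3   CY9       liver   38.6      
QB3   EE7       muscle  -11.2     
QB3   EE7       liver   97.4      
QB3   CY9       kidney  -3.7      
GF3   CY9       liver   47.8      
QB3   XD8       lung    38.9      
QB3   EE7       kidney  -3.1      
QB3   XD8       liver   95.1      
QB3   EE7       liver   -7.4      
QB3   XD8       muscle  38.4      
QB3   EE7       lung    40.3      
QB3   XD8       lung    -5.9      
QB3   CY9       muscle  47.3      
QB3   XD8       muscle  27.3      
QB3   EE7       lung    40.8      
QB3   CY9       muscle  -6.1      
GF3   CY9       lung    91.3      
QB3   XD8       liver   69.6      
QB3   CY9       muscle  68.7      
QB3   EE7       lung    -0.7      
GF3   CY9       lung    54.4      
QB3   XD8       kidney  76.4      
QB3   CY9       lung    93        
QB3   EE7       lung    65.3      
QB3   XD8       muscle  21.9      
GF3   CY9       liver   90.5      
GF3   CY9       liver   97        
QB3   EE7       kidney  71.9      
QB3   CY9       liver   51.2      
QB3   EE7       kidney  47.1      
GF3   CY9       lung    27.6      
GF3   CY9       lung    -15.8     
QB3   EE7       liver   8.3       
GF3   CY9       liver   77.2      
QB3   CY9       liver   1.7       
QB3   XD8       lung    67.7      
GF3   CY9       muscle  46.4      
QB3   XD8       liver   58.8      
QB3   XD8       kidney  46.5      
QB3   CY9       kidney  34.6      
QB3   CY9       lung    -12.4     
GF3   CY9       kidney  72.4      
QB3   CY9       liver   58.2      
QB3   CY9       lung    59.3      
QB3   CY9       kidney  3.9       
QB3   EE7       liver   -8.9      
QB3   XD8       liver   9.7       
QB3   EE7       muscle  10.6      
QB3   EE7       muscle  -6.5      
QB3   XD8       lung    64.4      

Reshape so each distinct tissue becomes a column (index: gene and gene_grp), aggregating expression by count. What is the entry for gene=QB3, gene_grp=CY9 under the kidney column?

4

Rows with gene=QB3, gene_grp=CY9 and tissue=kidney: expression values are 88.5, -3.7, 34.6, 3.9.
4 rows match — count = 4.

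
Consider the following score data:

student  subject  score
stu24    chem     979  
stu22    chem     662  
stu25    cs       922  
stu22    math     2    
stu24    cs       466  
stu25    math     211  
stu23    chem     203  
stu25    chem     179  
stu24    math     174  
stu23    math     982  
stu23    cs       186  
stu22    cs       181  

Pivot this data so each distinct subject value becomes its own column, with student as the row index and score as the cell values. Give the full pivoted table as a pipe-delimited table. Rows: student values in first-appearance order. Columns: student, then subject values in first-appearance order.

| student | chem | cs | math |
| stu24 | 979 | 466 | 174 |
| stu22 | 662 | 181 | 2 |
| stu25 | 179 | 922 | 211 |
| stu23 | 203 | 186 | 982 |

Columns: student plus the 3 distinct subject values (chem, cs, math).
For example, row stu24 column chem takes score=979 from the long row (stu24, chem).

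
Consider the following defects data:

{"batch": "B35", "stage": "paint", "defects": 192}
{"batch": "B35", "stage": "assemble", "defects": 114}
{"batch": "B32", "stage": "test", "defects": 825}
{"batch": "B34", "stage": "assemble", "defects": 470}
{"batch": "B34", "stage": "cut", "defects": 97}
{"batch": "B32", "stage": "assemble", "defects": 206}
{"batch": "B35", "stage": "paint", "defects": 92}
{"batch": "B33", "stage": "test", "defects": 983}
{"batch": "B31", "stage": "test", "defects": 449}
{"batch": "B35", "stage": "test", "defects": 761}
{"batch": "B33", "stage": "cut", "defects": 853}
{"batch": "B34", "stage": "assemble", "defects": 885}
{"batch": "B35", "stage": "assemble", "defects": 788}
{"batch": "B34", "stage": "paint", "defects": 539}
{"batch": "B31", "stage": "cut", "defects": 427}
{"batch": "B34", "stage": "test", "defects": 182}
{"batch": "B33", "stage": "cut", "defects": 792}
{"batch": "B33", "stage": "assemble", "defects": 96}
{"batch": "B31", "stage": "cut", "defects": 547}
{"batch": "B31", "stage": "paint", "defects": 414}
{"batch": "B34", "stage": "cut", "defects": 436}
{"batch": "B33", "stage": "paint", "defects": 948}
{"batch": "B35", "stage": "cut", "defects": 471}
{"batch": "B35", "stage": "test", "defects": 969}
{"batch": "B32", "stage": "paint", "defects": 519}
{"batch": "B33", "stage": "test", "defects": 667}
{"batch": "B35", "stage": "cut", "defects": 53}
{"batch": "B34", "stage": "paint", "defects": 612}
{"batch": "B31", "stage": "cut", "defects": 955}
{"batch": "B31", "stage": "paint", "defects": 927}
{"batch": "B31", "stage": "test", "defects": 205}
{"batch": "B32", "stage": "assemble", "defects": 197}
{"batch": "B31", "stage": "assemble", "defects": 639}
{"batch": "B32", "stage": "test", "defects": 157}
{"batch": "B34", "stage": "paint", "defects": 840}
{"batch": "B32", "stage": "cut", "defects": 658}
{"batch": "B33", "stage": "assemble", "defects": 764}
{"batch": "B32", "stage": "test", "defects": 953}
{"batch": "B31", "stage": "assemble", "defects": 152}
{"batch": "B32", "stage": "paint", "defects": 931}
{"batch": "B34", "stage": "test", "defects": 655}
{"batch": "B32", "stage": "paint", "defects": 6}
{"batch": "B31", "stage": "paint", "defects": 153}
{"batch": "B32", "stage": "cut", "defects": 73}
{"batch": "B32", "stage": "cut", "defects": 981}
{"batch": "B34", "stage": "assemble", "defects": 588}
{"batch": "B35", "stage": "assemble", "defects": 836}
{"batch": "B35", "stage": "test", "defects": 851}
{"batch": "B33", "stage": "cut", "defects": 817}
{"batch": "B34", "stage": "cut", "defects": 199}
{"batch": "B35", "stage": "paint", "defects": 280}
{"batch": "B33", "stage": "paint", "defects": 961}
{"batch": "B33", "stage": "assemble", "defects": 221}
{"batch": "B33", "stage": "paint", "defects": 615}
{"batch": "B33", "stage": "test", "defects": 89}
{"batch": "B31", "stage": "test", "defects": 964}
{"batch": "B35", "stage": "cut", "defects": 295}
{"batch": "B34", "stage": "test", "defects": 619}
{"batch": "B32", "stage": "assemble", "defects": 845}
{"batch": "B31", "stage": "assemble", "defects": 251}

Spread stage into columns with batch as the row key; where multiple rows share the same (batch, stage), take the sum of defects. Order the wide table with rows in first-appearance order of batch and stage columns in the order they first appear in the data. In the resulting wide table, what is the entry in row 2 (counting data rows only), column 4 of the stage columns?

With rows in first-appearance order of batch, row 2 is batch=B32. stage columns in first-appearance order: paint, assemble, test, cut; column 4 is cut.
Long rows with batch=B32, stage=cut: 658 + 73 + 981 = 1712.

1712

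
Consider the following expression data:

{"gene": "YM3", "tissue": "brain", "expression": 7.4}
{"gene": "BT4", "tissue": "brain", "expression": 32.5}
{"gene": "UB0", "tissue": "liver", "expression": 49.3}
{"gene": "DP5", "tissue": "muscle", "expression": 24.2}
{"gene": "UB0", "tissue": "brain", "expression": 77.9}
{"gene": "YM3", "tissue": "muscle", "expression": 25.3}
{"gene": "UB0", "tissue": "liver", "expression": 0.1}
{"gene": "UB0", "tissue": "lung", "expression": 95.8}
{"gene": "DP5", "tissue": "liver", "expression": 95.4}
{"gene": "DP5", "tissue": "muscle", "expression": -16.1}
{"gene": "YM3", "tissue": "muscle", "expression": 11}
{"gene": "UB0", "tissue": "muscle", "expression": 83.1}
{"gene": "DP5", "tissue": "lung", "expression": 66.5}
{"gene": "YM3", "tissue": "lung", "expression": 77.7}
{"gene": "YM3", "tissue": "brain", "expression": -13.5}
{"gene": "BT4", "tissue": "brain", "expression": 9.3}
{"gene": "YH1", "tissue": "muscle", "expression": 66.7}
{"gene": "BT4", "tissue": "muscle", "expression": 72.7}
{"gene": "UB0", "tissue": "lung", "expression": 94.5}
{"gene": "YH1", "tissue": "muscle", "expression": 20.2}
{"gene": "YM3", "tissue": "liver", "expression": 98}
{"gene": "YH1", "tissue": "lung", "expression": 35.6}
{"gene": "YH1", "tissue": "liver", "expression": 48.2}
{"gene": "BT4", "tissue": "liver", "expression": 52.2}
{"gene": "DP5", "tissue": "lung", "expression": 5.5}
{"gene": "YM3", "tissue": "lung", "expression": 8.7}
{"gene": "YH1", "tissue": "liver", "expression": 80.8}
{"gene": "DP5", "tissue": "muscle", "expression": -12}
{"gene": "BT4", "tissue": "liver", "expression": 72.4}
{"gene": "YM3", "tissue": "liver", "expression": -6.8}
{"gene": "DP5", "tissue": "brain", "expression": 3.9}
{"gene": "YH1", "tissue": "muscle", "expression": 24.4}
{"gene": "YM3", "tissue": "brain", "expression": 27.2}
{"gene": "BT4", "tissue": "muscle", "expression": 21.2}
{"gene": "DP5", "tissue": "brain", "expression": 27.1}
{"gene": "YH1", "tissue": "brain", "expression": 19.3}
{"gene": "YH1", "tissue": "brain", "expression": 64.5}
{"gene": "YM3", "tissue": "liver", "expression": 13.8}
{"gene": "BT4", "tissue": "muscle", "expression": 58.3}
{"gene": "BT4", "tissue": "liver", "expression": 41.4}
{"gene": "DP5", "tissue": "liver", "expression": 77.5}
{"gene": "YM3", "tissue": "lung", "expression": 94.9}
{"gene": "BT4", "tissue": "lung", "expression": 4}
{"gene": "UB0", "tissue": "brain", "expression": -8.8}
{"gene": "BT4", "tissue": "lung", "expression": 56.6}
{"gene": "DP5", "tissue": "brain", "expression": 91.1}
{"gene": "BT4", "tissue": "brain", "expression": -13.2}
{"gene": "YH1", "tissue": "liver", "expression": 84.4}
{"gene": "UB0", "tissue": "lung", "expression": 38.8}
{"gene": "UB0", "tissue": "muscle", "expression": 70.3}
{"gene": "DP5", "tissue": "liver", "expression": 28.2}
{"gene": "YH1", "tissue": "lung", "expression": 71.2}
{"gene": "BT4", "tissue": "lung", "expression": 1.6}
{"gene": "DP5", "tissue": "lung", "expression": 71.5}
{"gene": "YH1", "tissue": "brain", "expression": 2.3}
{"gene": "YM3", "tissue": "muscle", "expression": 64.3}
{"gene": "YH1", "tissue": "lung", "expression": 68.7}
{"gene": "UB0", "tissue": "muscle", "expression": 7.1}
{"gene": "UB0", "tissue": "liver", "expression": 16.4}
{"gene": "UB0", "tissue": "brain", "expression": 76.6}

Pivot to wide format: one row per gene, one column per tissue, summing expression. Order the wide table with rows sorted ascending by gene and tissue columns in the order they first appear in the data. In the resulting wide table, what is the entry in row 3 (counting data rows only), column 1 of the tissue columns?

With rows sorted ascending by gene, row 3 is gene=UB0. tissue columns in first-appearance order: brain, liver, muscle, lung; column 1 is brain.
Long rows with gene=UB0, tissue=brain: 77.9 + -8.8 + 76.6 = 145.7.

145.7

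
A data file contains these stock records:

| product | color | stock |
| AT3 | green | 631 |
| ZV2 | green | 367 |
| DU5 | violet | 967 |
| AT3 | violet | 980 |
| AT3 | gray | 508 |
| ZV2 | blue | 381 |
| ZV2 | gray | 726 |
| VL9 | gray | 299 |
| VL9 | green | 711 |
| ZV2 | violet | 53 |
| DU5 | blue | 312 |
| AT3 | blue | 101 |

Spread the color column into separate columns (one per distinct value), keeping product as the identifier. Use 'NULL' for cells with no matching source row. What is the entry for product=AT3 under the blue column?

101

The long row with product=AT3, color=blue has stock=101.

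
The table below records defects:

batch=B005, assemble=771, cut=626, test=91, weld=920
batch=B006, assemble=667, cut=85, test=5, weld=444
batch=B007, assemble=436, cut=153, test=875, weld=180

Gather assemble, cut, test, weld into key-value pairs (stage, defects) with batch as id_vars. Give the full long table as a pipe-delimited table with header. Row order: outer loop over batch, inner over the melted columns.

Each (batch, column) pair becomes one row: 3 × 4 = 12 rows.
For example, (B005, assemble) → defects=771.

| batch | stage | defects |
| B005 | assemble | 771 |
| B005 | cut | 626 |
| B005 | test | 91 |
| B005 | weld | 920 |
| B006 | assemble | 667 |
| B006 | cut | 85 |
| B006 | test | 5 |
| B006 | weld | 444 |
| B007 | assemble | 436 |
| B007 | cut | 153 |
| B007 | test | 875 |
| B007 | weld | 180 |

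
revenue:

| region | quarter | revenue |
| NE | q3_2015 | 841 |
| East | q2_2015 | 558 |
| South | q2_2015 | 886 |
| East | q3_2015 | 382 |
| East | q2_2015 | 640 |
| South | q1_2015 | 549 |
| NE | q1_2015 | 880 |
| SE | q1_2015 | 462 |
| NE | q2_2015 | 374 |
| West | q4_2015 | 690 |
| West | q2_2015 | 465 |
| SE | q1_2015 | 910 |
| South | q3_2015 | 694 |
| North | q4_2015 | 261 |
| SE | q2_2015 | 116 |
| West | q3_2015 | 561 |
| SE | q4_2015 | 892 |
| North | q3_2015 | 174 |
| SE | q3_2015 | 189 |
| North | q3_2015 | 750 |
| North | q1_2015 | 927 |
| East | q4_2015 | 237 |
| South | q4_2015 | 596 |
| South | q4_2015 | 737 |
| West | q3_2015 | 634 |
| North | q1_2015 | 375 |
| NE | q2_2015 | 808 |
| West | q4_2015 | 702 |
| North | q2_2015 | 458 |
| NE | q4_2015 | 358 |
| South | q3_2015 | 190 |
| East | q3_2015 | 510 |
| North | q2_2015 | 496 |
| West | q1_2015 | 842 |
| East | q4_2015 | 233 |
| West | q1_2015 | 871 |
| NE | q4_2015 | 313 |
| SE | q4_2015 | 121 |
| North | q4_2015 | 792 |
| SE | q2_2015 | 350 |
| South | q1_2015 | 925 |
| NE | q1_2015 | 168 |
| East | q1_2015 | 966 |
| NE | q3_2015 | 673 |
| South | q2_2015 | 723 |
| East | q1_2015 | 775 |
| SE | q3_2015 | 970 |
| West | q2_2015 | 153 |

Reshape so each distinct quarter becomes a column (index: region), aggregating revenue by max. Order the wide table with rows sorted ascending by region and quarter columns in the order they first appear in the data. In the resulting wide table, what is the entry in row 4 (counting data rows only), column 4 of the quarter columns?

892

With rows sorted ascending by region, row 4 is region=SE. quarter columns in first-appearance order: q3_2015, q2_2015, q1_2015, q4_2015; column 4 is q4_2015.
Long rows with region=SE, quarter=q4_2015: max(892, 121) = 892.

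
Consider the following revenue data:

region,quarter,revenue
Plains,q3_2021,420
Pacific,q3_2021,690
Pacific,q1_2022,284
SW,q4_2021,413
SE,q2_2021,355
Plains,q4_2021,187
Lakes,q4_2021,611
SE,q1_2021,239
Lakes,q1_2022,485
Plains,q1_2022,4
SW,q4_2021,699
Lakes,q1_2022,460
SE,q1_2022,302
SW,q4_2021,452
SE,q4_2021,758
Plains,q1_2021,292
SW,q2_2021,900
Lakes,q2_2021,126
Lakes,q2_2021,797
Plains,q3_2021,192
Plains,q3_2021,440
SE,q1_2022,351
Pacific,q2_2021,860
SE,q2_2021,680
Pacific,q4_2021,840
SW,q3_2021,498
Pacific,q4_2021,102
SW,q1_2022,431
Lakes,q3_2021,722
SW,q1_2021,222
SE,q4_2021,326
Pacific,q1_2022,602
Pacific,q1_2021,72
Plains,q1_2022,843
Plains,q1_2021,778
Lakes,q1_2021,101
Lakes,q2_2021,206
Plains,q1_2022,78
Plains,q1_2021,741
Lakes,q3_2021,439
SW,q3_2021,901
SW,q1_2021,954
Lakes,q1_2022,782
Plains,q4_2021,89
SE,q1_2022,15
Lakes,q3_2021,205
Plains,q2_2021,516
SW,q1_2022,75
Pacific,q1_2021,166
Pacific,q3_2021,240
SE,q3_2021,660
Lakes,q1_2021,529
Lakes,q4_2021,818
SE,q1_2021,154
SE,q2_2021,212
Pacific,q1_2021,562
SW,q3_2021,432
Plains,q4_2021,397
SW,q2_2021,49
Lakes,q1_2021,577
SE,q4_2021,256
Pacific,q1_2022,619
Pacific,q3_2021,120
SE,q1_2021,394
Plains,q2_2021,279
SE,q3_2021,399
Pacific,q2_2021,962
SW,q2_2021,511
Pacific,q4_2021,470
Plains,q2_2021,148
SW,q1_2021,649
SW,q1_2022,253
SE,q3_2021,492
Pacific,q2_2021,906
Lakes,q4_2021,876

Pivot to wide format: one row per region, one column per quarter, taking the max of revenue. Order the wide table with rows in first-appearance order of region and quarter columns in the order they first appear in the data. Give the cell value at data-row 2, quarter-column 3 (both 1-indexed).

With rows in first-appearance order of region, row 2 is region=Pacific. quarter columns in first-appearance order: q3_2021, q1_2022, q4_2021, q2_2021, q1_2021; column 3 is q4_2021.
Long rows with region=Pacific, quarter=q4_2021: max(840, 102, 470) = 840.

840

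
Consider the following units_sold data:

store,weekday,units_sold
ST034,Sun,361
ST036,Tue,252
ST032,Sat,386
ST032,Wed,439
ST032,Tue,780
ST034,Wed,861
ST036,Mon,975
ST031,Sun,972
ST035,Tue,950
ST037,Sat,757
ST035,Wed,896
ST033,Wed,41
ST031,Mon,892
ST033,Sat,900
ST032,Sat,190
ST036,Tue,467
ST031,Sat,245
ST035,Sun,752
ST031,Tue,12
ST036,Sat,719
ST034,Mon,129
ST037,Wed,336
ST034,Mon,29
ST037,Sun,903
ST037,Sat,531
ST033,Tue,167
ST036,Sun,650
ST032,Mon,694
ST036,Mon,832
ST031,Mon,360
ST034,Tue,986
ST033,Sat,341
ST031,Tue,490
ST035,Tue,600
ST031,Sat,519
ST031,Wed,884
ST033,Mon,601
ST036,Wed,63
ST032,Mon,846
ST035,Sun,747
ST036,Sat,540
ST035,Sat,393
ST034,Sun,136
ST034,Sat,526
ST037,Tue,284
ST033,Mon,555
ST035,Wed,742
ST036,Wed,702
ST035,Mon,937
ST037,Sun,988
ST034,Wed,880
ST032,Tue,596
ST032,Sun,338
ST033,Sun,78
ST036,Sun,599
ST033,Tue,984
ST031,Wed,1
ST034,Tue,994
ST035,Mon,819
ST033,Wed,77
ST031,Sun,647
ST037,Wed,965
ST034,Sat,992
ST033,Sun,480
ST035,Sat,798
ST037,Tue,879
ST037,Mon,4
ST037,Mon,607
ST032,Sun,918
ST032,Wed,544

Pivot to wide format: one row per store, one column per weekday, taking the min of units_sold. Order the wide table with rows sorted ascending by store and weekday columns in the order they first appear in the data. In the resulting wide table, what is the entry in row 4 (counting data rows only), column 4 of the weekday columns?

With rows sorted ascending by store, row 4 is store=ST034. weekday columns in first-appearance order: Sun, Tue, Sat, Wed, Mon; column 4 is Wed.
Long rows with store=ST034, weekday=Wed: min(861, 880) = 861.

861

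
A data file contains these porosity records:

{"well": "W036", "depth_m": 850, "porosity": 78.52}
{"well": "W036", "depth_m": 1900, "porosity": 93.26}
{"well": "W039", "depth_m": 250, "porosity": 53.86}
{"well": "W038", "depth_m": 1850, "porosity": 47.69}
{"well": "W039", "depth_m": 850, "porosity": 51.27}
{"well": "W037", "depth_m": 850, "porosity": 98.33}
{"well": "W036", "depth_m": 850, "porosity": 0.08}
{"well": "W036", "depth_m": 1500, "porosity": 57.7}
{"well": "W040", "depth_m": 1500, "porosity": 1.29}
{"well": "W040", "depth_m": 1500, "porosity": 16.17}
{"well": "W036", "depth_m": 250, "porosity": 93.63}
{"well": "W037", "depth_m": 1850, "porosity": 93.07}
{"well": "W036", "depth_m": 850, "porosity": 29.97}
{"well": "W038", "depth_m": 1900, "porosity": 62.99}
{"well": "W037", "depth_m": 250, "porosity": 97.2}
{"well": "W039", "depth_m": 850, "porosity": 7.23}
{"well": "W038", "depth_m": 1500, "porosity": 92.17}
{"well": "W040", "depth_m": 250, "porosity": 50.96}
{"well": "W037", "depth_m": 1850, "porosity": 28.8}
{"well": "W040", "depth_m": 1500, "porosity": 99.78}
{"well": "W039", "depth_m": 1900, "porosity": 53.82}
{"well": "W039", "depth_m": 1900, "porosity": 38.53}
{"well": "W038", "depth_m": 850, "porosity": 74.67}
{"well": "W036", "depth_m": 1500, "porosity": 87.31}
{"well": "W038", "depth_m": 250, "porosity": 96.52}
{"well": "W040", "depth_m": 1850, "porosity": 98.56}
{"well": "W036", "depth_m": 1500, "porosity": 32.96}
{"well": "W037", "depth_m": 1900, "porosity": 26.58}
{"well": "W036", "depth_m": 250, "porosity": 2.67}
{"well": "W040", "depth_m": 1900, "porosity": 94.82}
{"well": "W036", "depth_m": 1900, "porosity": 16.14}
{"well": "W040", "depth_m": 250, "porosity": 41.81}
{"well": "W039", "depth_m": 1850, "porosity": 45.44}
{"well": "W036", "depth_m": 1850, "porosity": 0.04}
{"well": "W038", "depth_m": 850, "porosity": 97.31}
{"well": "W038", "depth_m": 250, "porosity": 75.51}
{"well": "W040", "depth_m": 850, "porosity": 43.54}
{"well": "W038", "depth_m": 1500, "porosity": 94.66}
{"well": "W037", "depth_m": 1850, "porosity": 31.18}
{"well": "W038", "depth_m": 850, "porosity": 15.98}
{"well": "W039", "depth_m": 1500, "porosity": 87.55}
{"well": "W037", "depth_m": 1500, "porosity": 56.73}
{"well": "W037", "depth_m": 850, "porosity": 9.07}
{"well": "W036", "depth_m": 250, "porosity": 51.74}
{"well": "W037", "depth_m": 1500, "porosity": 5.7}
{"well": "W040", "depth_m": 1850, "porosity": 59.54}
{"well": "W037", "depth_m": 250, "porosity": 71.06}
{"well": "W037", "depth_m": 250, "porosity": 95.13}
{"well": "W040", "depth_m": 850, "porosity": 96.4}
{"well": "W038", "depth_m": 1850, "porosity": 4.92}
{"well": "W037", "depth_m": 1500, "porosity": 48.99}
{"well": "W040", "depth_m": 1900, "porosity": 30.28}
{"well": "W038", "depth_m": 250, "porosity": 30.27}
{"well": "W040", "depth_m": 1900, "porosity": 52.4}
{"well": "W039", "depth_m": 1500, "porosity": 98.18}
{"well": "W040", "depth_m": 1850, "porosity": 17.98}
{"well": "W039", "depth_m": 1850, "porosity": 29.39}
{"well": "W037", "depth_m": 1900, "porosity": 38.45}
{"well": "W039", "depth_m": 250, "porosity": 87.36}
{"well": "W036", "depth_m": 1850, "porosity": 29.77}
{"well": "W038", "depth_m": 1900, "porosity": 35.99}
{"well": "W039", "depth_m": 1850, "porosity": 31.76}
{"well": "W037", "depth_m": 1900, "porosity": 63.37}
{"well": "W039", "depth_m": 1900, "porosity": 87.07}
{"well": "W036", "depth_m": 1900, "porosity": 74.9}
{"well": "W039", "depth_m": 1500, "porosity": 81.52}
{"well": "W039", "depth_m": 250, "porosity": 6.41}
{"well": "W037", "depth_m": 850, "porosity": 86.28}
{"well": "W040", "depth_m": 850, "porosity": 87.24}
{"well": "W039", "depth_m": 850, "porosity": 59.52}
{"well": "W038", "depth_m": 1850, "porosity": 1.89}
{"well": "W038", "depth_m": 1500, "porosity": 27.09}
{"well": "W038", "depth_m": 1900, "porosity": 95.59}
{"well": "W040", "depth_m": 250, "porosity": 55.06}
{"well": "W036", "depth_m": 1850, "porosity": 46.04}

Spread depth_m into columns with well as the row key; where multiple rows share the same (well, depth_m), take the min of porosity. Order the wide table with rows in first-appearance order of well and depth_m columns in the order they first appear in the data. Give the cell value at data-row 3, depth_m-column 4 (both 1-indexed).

1.89

With rows in first-appearance order of well, row 3 is well=W038. depth_m columns in first-appearance order: 850, 1900, 250, 1850, 1500; column 4 is 1850.
Long rows with well=W038, depth_m=1850: min(47.69, 4.92, 1.89) = 1.89.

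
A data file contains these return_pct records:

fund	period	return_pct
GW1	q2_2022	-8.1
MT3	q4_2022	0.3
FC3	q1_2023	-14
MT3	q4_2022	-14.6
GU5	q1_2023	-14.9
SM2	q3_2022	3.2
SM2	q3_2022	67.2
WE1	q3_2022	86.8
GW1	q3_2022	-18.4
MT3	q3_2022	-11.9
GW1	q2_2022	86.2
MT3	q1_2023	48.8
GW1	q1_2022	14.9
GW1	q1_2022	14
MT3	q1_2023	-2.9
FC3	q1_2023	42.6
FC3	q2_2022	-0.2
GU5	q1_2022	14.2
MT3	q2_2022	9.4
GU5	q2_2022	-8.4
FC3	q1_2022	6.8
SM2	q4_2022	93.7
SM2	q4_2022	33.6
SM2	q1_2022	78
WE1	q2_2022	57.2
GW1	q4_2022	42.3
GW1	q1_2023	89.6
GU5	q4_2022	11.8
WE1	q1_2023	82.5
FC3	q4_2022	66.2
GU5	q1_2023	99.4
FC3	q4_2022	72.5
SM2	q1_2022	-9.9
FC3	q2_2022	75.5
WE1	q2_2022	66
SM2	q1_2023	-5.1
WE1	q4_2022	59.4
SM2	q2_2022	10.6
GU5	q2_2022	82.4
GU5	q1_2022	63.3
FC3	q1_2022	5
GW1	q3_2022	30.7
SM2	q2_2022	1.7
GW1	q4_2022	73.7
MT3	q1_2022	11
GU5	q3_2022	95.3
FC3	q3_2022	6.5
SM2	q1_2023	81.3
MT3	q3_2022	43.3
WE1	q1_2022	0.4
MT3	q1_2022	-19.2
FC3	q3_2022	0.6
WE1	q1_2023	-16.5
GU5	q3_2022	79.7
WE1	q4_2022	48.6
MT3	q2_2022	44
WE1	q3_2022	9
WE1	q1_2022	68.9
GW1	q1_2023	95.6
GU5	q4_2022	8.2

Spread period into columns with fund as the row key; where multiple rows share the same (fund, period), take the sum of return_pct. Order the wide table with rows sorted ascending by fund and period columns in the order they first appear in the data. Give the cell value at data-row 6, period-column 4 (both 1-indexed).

With rows sorted ascending by fund, row 6 is fund=WE1. period columns in first-appearance order: q2_2022, q4_2022, q1_2023, q3_2022, q1_2022; column 4 is q3_2022.
Long rows with fund=WE1, period=q3_2022: 86.8 + 9 = 95.8.

95.8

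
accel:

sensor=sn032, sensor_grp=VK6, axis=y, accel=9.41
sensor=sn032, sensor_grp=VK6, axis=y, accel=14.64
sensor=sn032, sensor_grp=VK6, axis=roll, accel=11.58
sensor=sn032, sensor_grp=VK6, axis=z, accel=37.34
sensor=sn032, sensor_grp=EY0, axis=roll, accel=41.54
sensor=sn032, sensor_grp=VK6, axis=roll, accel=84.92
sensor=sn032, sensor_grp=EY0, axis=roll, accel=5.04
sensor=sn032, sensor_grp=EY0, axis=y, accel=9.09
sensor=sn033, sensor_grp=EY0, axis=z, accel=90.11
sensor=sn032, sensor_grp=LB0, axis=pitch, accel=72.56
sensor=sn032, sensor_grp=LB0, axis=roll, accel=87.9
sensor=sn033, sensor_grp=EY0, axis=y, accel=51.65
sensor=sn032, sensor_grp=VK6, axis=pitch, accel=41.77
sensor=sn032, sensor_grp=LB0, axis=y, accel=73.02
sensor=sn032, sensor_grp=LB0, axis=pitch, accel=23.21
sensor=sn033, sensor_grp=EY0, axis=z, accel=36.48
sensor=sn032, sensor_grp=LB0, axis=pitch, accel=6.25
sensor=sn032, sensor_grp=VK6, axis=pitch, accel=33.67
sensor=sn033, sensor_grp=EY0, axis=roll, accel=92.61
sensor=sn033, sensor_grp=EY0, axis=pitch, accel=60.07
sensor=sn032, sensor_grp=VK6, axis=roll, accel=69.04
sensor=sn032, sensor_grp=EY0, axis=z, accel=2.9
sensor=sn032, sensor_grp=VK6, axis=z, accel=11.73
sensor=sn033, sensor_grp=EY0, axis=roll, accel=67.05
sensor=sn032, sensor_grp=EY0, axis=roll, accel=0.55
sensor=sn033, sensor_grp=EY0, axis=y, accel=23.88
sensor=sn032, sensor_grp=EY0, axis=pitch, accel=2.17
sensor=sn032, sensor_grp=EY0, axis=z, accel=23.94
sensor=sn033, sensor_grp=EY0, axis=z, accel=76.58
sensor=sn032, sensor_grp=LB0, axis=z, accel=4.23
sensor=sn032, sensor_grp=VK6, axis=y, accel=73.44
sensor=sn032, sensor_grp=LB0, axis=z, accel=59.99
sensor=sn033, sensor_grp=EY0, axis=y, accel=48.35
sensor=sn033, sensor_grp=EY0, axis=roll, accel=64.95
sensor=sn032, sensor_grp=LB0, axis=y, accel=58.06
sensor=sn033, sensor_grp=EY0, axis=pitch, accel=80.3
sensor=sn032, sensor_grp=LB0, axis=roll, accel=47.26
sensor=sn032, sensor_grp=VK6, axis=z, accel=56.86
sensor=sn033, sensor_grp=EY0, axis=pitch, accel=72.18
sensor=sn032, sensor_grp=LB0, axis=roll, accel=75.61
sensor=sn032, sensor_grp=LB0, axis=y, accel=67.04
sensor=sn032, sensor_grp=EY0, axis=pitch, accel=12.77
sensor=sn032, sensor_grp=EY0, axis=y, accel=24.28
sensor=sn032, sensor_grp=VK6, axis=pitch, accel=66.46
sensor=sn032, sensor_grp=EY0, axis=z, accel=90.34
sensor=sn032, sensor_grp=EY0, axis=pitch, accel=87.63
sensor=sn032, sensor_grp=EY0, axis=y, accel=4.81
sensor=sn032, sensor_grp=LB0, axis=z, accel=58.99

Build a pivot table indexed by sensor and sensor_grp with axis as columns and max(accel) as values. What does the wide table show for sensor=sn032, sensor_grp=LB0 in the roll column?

Rows with sensor=sn032, sensor_grp=LB0 and axis=roll: accel values are 87.9, 47.26, 75.61.
max(87.9, 47.26, 75.61) = 87.9.

87.9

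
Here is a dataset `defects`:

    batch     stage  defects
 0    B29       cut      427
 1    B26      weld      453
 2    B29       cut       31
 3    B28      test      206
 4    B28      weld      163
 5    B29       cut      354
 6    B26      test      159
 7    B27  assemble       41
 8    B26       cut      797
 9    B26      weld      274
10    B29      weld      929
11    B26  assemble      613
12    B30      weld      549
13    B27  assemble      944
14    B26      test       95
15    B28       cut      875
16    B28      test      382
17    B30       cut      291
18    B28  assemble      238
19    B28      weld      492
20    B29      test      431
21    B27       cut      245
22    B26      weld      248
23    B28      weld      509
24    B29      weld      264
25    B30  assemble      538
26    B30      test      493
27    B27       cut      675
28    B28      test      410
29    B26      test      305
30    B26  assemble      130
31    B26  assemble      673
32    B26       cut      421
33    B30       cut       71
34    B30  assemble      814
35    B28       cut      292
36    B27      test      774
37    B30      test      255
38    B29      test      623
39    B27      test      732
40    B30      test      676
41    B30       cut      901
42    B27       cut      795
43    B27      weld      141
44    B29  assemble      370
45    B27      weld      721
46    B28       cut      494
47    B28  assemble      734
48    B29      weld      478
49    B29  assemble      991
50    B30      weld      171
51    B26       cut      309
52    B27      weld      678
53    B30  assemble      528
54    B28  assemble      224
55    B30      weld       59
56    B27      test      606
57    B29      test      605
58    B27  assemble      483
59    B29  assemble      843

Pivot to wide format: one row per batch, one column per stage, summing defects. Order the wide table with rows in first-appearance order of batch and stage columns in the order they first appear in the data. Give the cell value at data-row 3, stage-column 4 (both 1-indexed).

With rows in first-appearance order of batch, row 3 is batch=B28. stage columns in first-appearance order: cut, weld, test, assemble; column 4 is assemble.
Long rows with batch=B28, stage=assemble: 238 + 734 + 224 = 1196.

1196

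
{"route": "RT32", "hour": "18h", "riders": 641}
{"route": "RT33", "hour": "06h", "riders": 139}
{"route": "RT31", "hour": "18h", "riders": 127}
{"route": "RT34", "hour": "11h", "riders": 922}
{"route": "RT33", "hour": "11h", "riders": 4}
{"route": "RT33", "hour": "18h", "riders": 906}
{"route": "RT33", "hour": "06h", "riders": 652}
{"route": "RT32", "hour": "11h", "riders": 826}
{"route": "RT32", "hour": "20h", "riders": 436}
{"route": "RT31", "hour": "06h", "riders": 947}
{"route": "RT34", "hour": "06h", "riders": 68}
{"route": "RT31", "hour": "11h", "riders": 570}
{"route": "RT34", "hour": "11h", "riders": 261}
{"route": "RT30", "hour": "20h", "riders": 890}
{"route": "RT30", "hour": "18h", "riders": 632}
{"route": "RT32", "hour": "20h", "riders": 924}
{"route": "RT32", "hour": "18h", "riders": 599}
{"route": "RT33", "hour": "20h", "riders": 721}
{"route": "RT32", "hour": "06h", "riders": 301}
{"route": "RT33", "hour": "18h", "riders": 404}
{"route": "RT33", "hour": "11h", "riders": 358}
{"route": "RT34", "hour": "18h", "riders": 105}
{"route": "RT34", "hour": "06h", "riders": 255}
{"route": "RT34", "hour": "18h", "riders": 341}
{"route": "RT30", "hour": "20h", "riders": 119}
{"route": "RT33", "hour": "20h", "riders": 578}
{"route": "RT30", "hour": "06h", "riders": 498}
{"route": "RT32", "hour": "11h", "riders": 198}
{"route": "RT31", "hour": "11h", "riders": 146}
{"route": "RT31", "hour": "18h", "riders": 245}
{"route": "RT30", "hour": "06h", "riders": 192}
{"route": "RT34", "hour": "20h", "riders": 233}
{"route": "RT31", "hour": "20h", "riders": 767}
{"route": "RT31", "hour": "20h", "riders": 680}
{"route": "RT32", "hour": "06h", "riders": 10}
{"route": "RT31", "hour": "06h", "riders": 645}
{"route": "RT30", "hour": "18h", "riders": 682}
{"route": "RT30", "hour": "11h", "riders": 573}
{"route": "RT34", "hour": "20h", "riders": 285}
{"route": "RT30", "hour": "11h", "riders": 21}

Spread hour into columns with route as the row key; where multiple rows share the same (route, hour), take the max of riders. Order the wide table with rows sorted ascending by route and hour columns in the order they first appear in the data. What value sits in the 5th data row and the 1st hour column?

With rows sorted ascending by route, row 5 is route=RT34. hour columns in first-appearance order: 18h, 06h, 11h, 20h; column 1 is 18h.
Long rows with route=RT34, hour=18h: max(105, 341) = 341.

341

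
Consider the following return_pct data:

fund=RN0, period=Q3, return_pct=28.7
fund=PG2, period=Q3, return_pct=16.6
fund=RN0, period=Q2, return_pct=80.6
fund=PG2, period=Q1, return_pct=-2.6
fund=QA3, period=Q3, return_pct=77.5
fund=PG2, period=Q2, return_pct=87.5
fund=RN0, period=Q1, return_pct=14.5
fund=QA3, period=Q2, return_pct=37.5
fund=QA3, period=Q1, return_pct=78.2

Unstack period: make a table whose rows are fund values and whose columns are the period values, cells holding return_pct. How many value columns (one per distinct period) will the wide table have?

3 distinct period values: Q1, Q2, Q3.

3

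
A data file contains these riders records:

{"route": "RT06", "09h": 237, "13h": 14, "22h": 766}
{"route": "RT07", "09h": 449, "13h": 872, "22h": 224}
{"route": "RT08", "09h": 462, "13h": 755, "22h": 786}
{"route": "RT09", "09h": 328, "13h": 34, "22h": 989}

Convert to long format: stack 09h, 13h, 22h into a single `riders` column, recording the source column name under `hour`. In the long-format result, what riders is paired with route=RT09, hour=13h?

34

Unpivoting turns each (route, wide-column) pair into one long row.
The wide cell at row RT09, column 13h holds 34, so the long row (RT09, 13h) has riders=34.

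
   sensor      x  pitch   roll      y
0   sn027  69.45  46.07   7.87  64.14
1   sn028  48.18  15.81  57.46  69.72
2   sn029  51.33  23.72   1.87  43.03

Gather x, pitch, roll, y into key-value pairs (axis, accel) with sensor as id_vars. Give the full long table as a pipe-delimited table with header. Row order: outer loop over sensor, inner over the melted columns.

| sensor | axis | accel |
| sn027 | x | 69.45 |
| sn027 | pitch | 46.07 |
| sn027 | roll | 7.87 |
| sn027 | y | 64.14 |
| sn028 | x | 48.18 |
| sn028 | pitch | 15.81 |
| sn028 | roll | 57.46 |
| sn028 | y | 69.72 |
| sn029 | x | 51.33 |
| sn029 | pitch | 23.72 |
| sn029 | roll | 1.87 |
| sn029 | y | 43.03 |

Each (sensor, column) pair becomes one row: 3 × 4 = 12 rows.
For example, (sn027, x) → accel=69.45.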